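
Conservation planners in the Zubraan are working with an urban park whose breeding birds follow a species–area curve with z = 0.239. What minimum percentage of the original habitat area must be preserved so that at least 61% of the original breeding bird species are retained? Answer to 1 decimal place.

12.6%

Need (A_new/A_old)^0.239 = 0.61, so A_new/A_old = 0.61^(1/0.239) = 0.61^4.184
ln(A_new/A_old) = ln 0.61 / 0.239 = -0.4943 / 0.239 = -2.0682
A_new/A_old = e^-2.0682 ≈ 0.1264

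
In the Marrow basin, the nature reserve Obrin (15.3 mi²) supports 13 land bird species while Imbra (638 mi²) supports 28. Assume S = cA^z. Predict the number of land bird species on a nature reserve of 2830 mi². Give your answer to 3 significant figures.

38.0

z = ln(28/13) / ln(638/15.3) = 0.7673 / 3.7305 = 0.2057
c = 13 / 15.3^0.2057 = 13 / 1.752 = 7.418
S₃ = 7.418 × 2830^0.2057 = 7.418 × 5.128 ≈ 38.04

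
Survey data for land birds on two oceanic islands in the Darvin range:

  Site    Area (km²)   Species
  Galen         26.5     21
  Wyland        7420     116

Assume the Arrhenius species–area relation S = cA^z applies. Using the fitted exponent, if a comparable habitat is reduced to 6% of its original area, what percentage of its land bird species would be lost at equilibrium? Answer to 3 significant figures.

z = ln(116/21) / ln(7420/26.5) = 1.7091 / 5.6348 = 0.3033
S_new/S_old = (A_new/A_old)^z = 0.06^0.3033 = exp(0.3033 × -2.8134) = 0.426
Fraction lost = 1 − 0.426 = 0.574

57.4%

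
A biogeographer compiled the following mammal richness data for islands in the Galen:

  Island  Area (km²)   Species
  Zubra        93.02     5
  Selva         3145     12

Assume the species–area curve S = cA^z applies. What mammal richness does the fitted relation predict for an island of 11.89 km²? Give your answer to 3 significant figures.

3.00

z = ln(12/5) / ln(3145/93.02) = 0.8755 / 3.5208 = 0.2487
c = 5 / 93.02^0.2487 = 5 / 3.087 = 1.62
S₃ = 1.62 × 11.89^0.2487 = 1.62 × 1.851 ≈ 2.998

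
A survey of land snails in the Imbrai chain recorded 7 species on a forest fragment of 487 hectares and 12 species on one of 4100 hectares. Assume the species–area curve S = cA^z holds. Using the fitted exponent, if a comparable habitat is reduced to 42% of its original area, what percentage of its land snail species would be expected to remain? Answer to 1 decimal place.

z = ln(12/7) / ln(4100/487) = 0.5390 / 2.1305 = 0.2530
S_new/S_old = (A_new/A_old)^z = 0.42^0.2530 = exp(0.2530 × -0.8675) = 0.8029

80.3%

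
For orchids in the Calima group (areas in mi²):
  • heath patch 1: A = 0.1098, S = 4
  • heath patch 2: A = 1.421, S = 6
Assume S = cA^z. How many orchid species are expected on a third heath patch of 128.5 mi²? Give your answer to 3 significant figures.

12.2

z = ln(6/4) / ln(1.421/0.1098) = 0.4055 / 2.5605 = 0.1584
c = 4 / 0.1098^0.1584 = 4 / 0.7048 = 5.675
S₃ = 5.675 × 128.5^0.1584 = 5.675 × 2.158 ≈ 12.24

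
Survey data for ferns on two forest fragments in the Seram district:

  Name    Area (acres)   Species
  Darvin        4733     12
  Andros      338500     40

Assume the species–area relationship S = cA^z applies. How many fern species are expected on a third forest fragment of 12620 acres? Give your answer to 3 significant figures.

15.8

z = ln(40/12) / ln(338500/4733) = 1.2040 / 4.2700 = 0.2820
c = 12 / 4733^0.2820 = 12 / 10.87 = 1.104
S₃ = 1.104 × 12620^0.2820 = 1.104 × 14.33 ≈ 15.82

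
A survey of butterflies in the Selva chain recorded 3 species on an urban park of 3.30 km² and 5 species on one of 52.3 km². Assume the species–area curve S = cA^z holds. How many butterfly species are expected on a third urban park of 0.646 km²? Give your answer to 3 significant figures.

z = ln(5/3) / ln(52.3/3.3) = 0.5108 / 2.7631 = 0.1849
c = 3 / 3.3^0.1849 = 3 / 1.247 = 2.406
S₃ = 2.406 × 0.646^0.1849 = 2.406 × 0.9224 ≈ 2.219

2.22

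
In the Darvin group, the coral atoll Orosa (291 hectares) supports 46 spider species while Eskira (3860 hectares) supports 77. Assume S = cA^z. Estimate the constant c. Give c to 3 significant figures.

14.9

z = ln(S₂/S₁) / ln(A₂/A₁) = ln(77/46) / ln(3860/291) = 0.5152 / 2.5851 = 0.1993
c = S₁ / A₁^z = 46 / 291^0.1993 = 46 / 3.097 = 14.85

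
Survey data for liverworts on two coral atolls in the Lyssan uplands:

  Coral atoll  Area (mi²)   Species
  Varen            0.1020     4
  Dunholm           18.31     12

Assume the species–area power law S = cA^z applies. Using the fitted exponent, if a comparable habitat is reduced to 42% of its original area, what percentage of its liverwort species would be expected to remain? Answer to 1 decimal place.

83.2%

z = ln(12/4) / ln(18.31/0.102) = 1.0986 / 5.1902 = 0.2117
S_new/S_old = (A_new/A_old)^z = 0.42^0.2117 = exp(0.2117 × -0.8675) = 0.8322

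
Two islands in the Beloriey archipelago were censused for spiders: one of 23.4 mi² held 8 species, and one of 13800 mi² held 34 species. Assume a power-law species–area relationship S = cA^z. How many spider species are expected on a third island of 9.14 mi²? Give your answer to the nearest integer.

z = ln(34/8) / ln(13800/23.4) = 1.4469 / 6.3797 = 0.2268
c = 8 / 23.4^0.2268 = 8 / 2.044 = 3.913
S₃ = 3.913 × 9.14^0.2268 = 3.913 × 1.652 ≈ 6.464

6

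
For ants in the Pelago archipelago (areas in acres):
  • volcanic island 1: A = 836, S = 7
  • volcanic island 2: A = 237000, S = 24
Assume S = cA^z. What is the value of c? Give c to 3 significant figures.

1.61

z = ln(S₂/S₁) / ln(A₂/A₁) = ln(24/7) / ln(237000/836) = 1.2321 / 5.6472 = 0.2182
c = S₁ / A₁^z = 7 / 836^0.2182 = 7 / 4.341 = 1.613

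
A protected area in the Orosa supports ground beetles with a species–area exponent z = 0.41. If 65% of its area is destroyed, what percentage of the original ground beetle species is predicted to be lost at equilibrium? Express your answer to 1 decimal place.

S_new/S_old = (A_new/A_old)^z = 0.35^0.41
= exp(0.41 × ln 0.35) = exp(0.41 × -1.0498) = exp(-0.4304) ≈ 0.6502
Fraction lost = 1 − 0.6502 = 0.3498

35.0%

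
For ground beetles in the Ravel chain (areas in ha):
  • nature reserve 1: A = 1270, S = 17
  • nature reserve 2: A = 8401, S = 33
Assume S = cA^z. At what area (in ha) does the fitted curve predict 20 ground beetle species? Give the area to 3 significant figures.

z = ln(33/17) / ln(8401/1270) = 0.6633 / 1.8893 = 0.3511
c = 17 / 1270^0.3511 = 17 / 12.29 = 1.383
A = (20/1.383)^(1/0.3511) ⇒ ln A = ln(14.46)/0.3511 = 7.6097
A = e^7.6097 ≈ 2018 ha

2020 ha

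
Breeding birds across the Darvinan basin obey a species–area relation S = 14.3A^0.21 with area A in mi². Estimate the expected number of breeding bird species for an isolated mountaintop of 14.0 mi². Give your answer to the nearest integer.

25

S = 14.3 × 14^0.21
ln S = ln 14.3 + 0.21 × ln 14 = 2.6603 + 0.21 × 2.6391 = 3.2145
S = e^3.2145 ≈ 24.89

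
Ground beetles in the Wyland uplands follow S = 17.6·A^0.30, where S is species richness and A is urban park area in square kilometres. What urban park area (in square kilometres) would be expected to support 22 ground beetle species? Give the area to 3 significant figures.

2.10 square kilometres

22 = 17.6 × A^0.3  ⇒  A^0.3 = 22/17.6 = 1.25
ln A = ln(1.25) / 0.3 = 0.2231 / 0.3 = 0.7438
A = e^0.7438 ≈ 2.104 square kilometres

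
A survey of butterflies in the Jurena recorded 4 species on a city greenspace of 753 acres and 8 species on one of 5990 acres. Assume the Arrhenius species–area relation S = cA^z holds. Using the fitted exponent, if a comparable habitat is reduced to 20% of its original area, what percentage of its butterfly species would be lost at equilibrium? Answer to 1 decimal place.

41.6%

z = ln(8/4) / ln(5990/753) = 0.6931 / 2.0738 = 0.3342
S_new/S_old = (A_new/A_old)^z = 0.2^0.3342 = exp(0.3342 × -1.6094) = 0.5839
Fraction lost = 1 − 0.5839 = 0.4161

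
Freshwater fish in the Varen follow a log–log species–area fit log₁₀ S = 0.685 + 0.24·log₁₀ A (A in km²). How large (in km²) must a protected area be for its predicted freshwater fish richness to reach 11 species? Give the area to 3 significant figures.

30.5 km²

11 = 4.842 × A^0.24  ⇒  A^0.24 = 11/4.842 = 2.272
ln A = ln(2.272) / 0.24 = 0.8206 / 0.24 = 3.4193
A = e^3.4193 ≈ 30.55 km²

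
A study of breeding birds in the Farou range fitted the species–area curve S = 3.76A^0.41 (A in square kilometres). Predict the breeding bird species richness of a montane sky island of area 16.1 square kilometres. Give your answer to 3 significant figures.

11.7

S = 3.76 × 16.1^0.41 = 3.76 × 3.125 ≈ 11.75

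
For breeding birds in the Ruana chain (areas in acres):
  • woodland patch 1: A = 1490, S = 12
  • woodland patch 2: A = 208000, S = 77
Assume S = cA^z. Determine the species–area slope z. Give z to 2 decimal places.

0.38

Taking logs: ln S = ln c + z ln A, so z = (ln S₂ − ln S₁)/(ln A₂ − ln A₁).
z = ln(77/12) / ln(208000/1490) = ln(6.417) / ln(139.6) = 1.8589 / 4.9388 = 0.3764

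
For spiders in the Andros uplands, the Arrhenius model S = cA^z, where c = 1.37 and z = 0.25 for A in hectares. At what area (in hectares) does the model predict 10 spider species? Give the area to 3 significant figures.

10 = 1.37 × A^0.25  ⇒  A^0.25 = 10/1.37 = 7.299
ln A = ln(7.299) / 0.25 = 1.9878 / 0.25 = 7.9511
A = e^7.9511 ≈ 2839 hectares

2840 hectares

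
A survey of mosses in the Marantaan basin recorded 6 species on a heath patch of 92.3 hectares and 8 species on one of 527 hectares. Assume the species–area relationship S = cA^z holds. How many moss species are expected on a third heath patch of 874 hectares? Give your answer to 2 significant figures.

z = ln(8/6) / ln(527/92.3) = 0.2877 / 1.7422 = 0.1651
c = 6 / 92.3^0.1651 = 6 / 2.111 = 2.842
S₃ = 2.842 × 874^0.1651 = 2.842 × 3.06 ≈ 8.697

8.7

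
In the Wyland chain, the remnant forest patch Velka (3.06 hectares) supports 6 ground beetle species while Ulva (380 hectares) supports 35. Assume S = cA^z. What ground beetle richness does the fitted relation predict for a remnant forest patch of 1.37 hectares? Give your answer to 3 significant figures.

z = ln(35/6) / ln(380/3.06) = 1.7636 / 4.8218 = 0.3658
c = 6 / 3.06^0.3658 = 6 / 1.505 = 3.986
S₃ = 3.986 × 1.37^0.3658 = 3.986 × 1.122 ≈ 4.472

4.47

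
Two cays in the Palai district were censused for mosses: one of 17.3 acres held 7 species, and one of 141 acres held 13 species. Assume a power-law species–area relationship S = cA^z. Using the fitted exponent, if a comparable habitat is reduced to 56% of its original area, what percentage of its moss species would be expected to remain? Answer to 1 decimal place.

84.3%

z = ln(13/7) / ln(141/17.3) = 0.6190 / 2.0981 = 0.2951
S_new/S_old = (A_new/A_old)^z = 0.56^0.2951 = exp(0.2951 × -0.5798) = 0.8428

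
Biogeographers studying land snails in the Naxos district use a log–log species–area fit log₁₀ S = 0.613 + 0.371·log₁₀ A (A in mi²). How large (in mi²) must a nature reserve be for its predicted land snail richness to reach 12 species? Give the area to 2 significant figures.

18 mi²

12 = 4.102 × A^0.371  ⇒  A^0.371 = 12/4.102 = 2.925
ln A = ln(2.925) / 0.371 = 1.0734 / 0.371 = 2.8933
A = e^2.8933 ≈ 18.05 mi²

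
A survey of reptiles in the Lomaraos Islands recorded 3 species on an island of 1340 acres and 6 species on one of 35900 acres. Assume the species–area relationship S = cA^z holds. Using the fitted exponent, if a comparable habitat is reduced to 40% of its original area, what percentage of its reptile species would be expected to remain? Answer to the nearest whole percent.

z = ln(6/3) / ln(35900/1340) = 0.6931 / 3.2881 = 0.2108
S_new/S_old = (A_new/A_old)^z = 0.4^0.2108 = exp(0.2108 × -0.9163) = 0.8243

82%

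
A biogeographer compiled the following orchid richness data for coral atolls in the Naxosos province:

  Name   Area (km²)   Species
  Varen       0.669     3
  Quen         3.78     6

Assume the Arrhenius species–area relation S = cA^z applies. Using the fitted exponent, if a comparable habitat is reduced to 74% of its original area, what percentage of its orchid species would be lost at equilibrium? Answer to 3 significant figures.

11.4%

z = ln(6/3) / ln(3.78/0.669) = 0.6931 / 1.7317 = 0.4003
S_new/S_old = (A_new/A_old)^z = 0.74^0.4003 = exp(0.4003 × -0.3011) = 0.8865
Fraction lost = 1 − 0.8865 = 0.1135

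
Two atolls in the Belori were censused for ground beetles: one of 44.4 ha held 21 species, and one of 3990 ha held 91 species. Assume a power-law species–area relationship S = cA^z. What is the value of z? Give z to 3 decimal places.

Taking logs: ln S = ln c + z ln A, so z = (ln S₂ − ln S₁)/(ln A₂ − ln A₁).
z = ln(91/21) / ln(3990/44.4) = ln(4.333) / ln(89.86) = 1.4663 / 4.4983 = 0.3260

0.326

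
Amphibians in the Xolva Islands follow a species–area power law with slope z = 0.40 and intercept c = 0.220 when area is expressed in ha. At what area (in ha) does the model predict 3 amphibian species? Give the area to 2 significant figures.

690 ha

3 = 0.22 × A^0.4  ⇒  A^0.4 = 3/0.22 = 13.64
ln A = ln(13.64) / 0.4 = 2.6127 / 0.4 = 6.5319
A = e^6.5319 ≈ 686.7 ha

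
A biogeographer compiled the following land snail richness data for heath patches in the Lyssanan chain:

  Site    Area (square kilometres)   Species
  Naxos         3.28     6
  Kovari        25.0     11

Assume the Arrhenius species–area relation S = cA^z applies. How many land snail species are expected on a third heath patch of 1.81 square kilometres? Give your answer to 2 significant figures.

z = ln(11/6) / ln(25/3.28) = 0.6061 / 2.0310 = 0.2984
c = 6 / 3.28^0.2984 = 6 / 1.425 = 4.209
S₃ = 4.209 × 1.81^0.2984 = 4.209 × 1.194 ≈ 5.025

5.0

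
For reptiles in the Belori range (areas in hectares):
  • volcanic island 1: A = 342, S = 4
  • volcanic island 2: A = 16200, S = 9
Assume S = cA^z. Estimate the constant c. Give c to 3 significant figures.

1.17

z = ln(S₂/S₁) / ln(A₂/A₁) = ln(9/4) / ln(16200/342) = 0.8109 / 3.8580 = 0.2102
c = S₁ / A₁^z = 4 / 342^0.2102 = 4 / 3.409 = 1.173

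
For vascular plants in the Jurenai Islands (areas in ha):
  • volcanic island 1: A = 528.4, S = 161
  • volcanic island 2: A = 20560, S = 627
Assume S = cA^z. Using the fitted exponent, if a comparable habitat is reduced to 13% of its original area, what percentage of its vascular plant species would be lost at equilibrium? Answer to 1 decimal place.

53.1%

z = ln(627/161) / ln(20560/528.4) = 1.3595 / 3.6612 = 0.3713
S_new/S_old = (A_new/A_old)^z = 0.13^0.3713 = exp(0.3713 × -2.0402) = 0.4688
Fraction lost = 1 − 0.4688 = 0.5312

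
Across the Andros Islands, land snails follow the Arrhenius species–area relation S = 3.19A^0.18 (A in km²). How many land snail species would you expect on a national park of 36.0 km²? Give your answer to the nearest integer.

S = 3.19 × 36^0.18
ln S = ln 3.19 + 0.18 × ln 36 = 1.1600 + 0.18 × 3.5835 = 1.8051
S = e^1.8051 ≈ 6.08

6 species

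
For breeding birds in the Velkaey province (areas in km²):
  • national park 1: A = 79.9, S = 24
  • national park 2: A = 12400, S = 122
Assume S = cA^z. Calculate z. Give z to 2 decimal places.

Taking logs: ln S = ln c + z ln A, so z = (ln S₂ − ln S₁)/(ln A₂ − ln A₁).
z = ln(122/24) / ln(12400/79.9) = ln(5.083) / ln(155.2) = 1.6260 / 5.0447 = 0.3223

0.32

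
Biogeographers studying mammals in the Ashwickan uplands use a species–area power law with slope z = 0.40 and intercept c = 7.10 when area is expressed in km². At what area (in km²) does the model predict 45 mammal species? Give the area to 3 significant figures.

101 km²

45 = 7.1 × A^0.4  ⇒  A^0.4 = 45/7.1 = 6.338
ln A = ln(6.338) / 0.4 = 1.8466 / 0.4 = 4.6164
A = e^4.6164 ≈ 101.1 km²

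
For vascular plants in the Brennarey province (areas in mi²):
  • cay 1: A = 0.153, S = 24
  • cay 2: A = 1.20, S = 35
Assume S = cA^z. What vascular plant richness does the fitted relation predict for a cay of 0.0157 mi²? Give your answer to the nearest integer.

z = ln(35/24) / ln(1.2/0.153) = 0.3773 / 2.0596 = 0.1832
c = 24 / 0.153^0.1832 = 24 / 0.709 = 33.85
S₃ = 33.85 × 0.0157^0.1832 = 33.85 × 0.4672 ≈ 15.82

16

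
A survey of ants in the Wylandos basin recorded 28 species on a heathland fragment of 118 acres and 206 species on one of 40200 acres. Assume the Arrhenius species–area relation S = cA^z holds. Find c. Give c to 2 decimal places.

z = ln(S₂/S₁) / ln(A₂/A₁) = ln(206/28) / ln(40200/118) = 1.9957 / 5.8309 = 0.3423
c = S₁ / A₁^z = 28 / 118^0.3423 = 28 / 5.118 = 5.471

5.47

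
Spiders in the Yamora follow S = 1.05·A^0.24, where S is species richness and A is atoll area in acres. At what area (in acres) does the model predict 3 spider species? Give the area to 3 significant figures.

3 = 1.05 × A^0.24  ⇒  A^0.24 = 3/1.05 = 2.857
ln A = ln(2.857) / 0.24 = 1.0498 / 0.24 = 4.3743
A = e^4.3743 ≈ 79.38 acres

79.4 acres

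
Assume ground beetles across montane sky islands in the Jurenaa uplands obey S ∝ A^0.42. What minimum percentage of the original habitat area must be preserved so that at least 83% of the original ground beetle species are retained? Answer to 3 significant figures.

Need (A_new/A_old)^0.42 = 0.83, so A_new/A_old = 0.83^(1/0.42) = 0.83^2.381
ln(A_new/A_old) = ln 0.83 / 0.42 = -0.1863 / 0.42 = -0.4436
A_new/A_old = e^-0.4436 ≈ 0.6417

64.2%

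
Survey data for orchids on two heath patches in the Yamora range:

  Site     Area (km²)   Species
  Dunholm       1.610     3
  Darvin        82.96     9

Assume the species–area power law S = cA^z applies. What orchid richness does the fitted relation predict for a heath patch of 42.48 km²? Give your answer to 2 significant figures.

7.5

z = ln(9/3) / ln(82.96/1.61) = 1.0986 / 3.9421 = 0.2787
c = 3 / 1.61^0.2787 = 3 / 1.142 = 2.627
S₃ = 2.627 × 42.48^0.2787 = 2.627 × 2.843 ≈ 7.468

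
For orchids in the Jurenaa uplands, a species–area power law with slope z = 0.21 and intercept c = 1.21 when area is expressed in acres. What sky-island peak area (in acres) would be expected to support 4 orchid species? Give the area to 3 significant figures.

297 acres

4 = 1.21 × A^0.21  ⇒  A^0.21 = 4/1.21 = 3.306
ln A = ln(3.306) / 0.21 = 1.1957 / 0.21 = 5.6937
A = e^5.6937 ≈ 297 acres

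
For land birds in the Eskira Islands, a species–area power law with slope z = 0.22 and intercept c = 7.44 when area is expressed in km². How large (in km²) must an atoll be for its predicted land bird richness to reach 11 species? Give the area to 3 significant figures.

11 = 7.44 × A^0.22  ⇒  A^0.22 = 11/7.44 = 1.478
ln A = ln(1.478) / 0.22 = 0.3910 / 0.22 = 1.7774
A = e^1.7774 ≈ 5.914 km²

5.91 km²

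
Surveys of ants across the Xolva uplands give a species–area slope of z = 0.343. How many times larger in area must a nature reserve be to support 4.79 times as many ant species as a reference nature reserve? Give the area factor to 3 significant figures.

(A₂/A₁)^0.343 = 4.79, so A₂/A₁ = 4.79^(1/0.343) = 4.79^2.915
ln(A₂/A₁) = ln 4.79 / 0.343 = 1.5665 / 0.343 = 4.5671
A₂/A₁ = e^4.5671 ≈ 96.27

96.3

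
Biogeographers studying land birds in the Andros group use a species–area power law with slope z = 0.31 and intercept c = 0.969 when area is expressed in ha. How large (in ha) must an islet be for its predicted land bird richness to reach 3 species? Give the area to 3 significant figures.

3 = 0.969 × A^0.31  ⇒  A^0.31 = 3/0.969 = 3.096
ln A = ln(3.096) / 0.31 = 1.1301 / 0.31 = 3.6455
A = e^3.6455 ≈ 38.3 ha

38.3 ha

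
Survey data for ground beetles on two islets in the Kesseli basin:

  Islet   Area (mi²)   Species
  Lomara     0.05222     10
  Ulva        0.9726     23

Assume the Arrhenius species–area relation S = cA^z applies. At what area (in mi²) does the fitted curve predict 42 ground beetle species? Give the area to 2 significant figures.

8.1 mi²

z = ln(23/10) / ln(0.9726/0.05222) = 0.8329 / 2.9245 = 0.2848
c = 10 / 0.05222^0.2848 = 10 / 0.4314 = 23.18
A = (42/23.18)^(1/0.2848) ⇒ ln A = ln(1.812)/0.2848 = 2.0866
A = e^2.0866 ≈ 8.057 mi²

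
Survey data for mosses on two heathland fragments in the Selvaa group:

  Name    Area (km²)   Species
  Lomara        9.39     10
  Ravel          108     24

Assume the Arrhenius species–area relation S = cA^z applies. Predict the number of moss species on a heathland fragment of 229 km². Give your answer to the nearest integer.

31

z = ln(24/10) / ln(108/9.39) = 0.8755 / 2.4425 = 0.3584
c = 10 / 9.39^0.3584 = 10 / 2.232 = 4.481
S₃ = 4.481 × 229^0.3584 = 4.481 × 7.012 ≈ 31.42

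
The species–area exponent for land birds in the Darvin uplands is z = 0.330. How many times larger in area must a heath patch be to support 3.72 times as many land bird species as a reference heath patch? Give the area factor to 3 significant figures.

(A₂/A₁)^0.33 = 3.72, so A₂/A₁ = 3.72^(1/0.33) = 3.72^3.03
ln(A₂/A₁) = ln 3.72 / 0.33 = 1.3137 / 0.33 = 3.9810
A₂/A₁ = e^3.9810 ≈ 53.57

53.6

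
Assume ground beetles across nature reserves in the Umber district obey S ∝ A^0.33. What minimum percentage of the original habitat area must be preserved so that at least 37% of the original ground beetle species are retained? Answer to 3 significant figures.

4.91%

Need (A_new/A_old)^0.33 = 0.37, so A_new/A_old = 0.37^(1/0.33) = 0.37^3.03
ln(A_new/A_old) = ln 0.37 / 0.33 = -0.9943 / 0.33 = -3.0129
A_new/A_old = e^-3.0129 ≈ 0.04915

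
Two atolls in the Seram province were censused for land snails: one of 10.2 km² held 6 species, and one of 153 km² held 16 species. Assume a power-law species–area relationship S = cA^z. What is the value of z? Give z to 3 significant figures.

0.362

Taking logs: ln S = ln c + z ln A, so z = (ln S₂ − ln S₁)/(ln A₂ − ln A₁).
z = ln(16/6) / ln(153/10.2) = ln(2.667) / ln(15) = 0.9808 / 2.7081 = 0.3622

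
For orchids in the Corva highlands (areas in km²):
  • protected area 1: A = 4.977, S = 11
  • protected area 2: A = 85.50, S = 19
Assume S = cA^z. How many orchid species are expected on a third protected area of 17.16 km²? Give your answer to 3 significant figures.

z = ln(19/11) / ln(85.5/4.977) = 0.5465 / 2.8437 = 0.1922
c = 11 / 4.977^0.1922 = 11 / 1.361 = 8.081
S₃ = 8.081 × 17.16^0.1922 = 8.081 × 1.727 ≈ 13.95

14.0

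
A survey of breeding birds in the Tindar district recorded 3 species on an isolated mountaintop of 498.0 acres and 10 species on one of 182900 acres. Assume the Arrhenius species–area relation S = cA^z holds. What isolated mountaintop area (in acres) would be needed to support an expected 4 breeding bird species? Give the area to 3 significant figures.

2040 acres

z = ln(10/3) / ln(182900/498) = 1.2040 / 5.9061 = 0.2039
c = 3 / 498^0.2039 = 3 / 3.547 = 0.8458
A = (4/0.8458)^(1/0.2039) ⇒ ln A = ln(4.729)/0.2039 = 7.6218
A = e^7.6218 ≈ 2042 acres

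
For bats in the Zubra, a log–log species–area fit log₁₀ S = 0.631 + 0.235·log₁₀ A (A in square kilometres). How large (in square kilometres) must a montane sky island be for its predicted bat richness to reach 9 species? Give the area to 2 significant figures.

9 = 4.276 × A^0.235  ⇒  A^0.235 = 9/4.276 = 2.105
ln A = ln(2.105) / 0.235 = 0.7443 / 0.235 = 3.1672
A = e^3.1672 ≈ 23.74 square kilometres

24 square kilometres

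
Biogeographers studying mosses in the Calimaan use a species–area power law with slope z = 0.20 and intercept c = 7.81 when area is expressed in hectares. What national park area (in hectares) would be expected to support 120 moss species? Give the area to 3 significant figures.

120 = 7.81 × A^0.2  ⇒  A^0.2 = 120/7.81 = 15.36
ln A = ln(15.36) / 0.2 = 2.7321 / 0.2 = 13.6604
A = e^13.6604 ≈ 856350 hectares

856000 hectares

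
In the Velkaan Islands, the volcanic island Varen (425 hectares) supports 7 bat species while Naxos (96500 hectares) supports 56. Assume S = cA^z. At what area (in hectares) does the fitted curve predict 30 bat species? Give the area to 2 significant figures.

19000 hectares

z = ln(56/7) / ln(96500/425) = 2.0794 / 5.4252 = 0.3833
c = 7 / 425^0.3833 = 7 / 10.17 = 0.6881
A = (30/0.6881)^(1/0.3833) ⇒ ln A = ln(43.6)/0.3833 = 9.8489
A = e^9.8489 ≈ 18937 hectares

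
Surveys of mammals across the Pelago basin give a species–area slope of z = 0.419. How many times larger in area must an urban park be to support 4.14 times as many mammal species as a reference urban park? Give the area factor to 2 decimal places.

29.69

(A₂/A₁)^0.419 = 4.14, so A₂/A₁ = 4.14^(1/0.419) = 4.14^2.387
ln(A₂/A₁) = ln 4.14 / 0.419 = 1.4207 / 0.419 = 3.3907
A₂/A₁ = e^3.3907 ≈ 29.69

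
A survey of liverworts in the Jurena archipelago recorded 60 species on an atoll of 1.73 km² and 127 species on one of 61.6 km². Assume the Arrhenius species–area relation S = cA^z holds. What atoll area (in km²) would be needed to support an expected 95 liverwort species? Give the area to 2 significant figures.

z = ln(127/60) / ln(61.6/1.73) = 0.7498 / 3.5725 = 0.2099
c = 60 / 1.73^0.2099 = 60 / 1.122 = 53.48
A = (95/53.48)^(1/0.2099) ⇒ ln A = ln(1.776)/0.2099 = 2.7375
A = e^2.7375 ≈ 15.45 km²

15 km²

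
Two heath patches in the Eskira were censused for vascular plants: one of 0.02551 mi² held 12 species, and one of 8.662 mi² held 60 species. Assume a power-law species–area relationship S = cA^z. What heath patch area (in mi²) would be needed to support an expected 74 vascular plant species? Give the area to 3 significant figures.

18.5 mi²

z = ln(60/12) / ln(8.662/0.02551) = 1.6094 / 5.8276 = 0.2762
c = 12 / 0.02551^0.2762 = 12 / 0.3631 = 33.05
A = (74/33.05)^(1/0.2762) ⇒ ln A = ln(2.239)/0.2762 = 2.9183
A = e^2.9183 ≈ 18.51 mi²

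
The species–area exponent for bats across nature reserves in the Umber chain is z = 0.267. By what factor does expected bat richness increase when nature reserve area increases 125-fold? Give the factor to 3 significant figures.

S₂/S₁ = (A₂/A₁)^z = 125^0.267
ln(S₂/S₁) = 0.267 × ln 125 = 0.267 × 4.8283 = 1.2892
S₂/S₁ = e^1.2892 ≈ 3.63

3.63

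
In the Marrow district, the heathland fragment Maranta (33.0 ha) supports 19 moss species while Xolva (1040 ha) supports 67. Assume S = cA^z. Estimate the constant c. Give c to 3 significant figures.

z = ln(S₂/S₁) / ln(A₂/A₁) = ln(67/19) / ln(1040/33) = 1.2603 / 3.4505 = 0.3652
c = S₁ / A₁^z = 19 / 33^0.3652 = 19 / 3.586 = 5.298

5.30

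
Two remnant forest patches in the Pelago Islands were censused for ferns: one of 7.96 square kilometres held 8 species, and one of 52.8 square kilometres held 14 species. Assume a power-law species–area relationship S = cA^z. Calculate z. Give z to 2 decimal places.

Taking logs: ln S = ln c + z ln A, so z = (ln S₂ − ln S₁)/(ln A₂ − ln A₁).
z = ln(14/8) / ln(52.8/7.96) = ln(1.75) / ln(6.633) = 0.5596 / 1.8921 = 0.2958

0.30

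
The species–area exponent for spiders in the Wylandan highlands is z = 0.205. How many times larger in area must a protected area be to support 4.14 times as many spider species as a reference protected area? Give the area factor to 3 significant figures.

(A₂/A₁)^0.205 = 4.14, so A₂/A₁ = 4.14^(1/0.205) = 4.14^4.878
ln(A₂/A₁) = ln 4.14 / 0.205 = 1.4207 / 0.205 = 6.9302
A₂/A₁ = e^6.9302 ≈ 1023

1020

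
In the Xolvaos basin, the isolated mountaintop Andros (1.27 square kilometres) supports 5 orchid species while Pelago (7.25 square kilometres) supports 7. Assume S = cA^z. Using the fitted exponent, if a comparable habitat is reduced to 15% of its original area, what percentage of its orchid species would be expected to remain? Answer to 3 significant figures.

69.3%

z = ln(7/5) / ln(7.25/1.27) = 0.3365 / 1.7420 = 0.1932
S_new/S_old = (A_new/A_old)^z = 0.15^0.1932 = exp(0.1932 × -1.8971) = 0.6932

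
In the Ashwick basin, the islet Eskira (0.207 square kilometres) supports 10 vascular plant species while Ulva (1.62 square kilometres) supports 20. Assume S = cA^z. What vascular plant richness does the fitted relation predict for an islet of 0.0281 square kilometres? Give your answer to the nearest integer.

z = ln(20/10) / ln(1.62/0.207) = 0.6931 / 2.0575 = 0.3369
c = 10 / 0.207^0.3369 = 10 / 0.5882 = 17
S₃ = 17 × 0.0281^0.3369 = 17 × 0.3002 ≈ 5.103

5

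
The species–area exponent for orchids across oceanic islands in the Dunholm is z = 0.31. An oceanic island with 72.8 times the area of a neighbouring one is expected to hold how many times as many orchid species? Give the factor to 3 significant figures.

S₂/S₁ = (A₂/A₁)^z = 72.8^0.31
ln(S₂/S₁) = 0.31 × ln 72.8 = 0.31 × 4.2877 = 1.3292
S₂/S₁ = e^1.3292 ≈ 3.778

3.78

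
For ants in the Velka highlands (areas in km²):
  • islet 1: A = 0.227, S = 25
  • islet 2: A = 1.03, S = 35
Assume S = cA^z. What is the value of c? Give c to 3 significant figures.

34.8

z = ln(S₂/S₁) / ln(A₂/A₁) = ln(35/25) / ln(1.03/0.227) = 0.3365 / 1.5124 = 0.2225
c = S₁ / A₁^z = 25 / 0.227^0.2225 = 25 / 0.719 = 34.77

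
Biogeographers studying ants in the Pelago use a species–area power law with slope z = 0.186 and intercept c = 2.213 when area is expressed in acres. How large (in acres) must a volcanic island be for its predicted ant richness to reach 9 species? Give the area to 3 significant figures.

9 = 2.213 × A^0.186  ⇒  A^0.186 = 9/2.213 = 4.067
ln A = ln(4.067) / 0.186 = 1.4029 / 0.186 = 7.5423
A = e^7.5423 ≈ 1886 acres

1890 acres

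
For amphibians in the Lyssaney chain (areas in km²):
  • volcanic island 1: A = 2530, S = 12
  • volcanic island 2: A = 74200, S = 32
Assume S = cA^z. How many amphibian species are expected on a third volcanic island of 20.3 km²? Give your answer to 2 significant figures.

3.0

z = ln(32/12) / ln(74200/2530) = 0.9808 / 3.3785 = 0.2903
c = 12 / 2530^0.2903 = 12 / 9.727 = 1.234
S₃ = 1.234 × 20.3^0.2903 = 1.234 × 2.397 ≈ 2.957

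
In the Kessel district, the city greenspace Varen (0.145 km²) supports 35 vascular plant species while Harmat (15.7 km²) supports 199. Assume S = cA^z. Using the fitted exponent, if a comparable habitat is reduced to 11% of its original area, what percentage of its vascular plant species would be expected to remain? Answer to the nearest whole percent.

44%

z = ln(199/35) / ln(15.7/0.145) = 1.7380 / 4.6847 = 0.3710
S_new/S_old = (A_new/A_old)^z = 0.11^0.3710 = exp(0.3710 × -2.2073) = 0.4409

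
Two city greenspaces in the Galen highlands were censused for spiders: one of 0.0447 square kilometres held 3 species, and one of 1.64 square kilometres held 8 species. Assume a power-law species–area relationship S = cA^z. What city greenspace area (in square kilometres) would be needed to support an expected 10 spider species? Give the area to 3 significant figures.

3.72 square kilometres

z = ln(8/3) / ln(1.64/0.0447) = 0.9808 / 3.6025 = 0.2723
c = 3 / 0.0447^0.2723 = 3 / 0.4291 = 6.992
A = (10/6.992)^(1/0.2723) ⇒ ln A = ln(1.43)/0.2723 = 1.3143
A = e^1.3143 ≈ 3.722 square kilometres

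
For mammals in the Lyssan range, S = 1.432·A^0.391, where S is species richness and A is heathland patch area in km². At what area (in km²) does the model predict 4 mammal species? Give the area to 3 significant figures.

13.8 km²

4 = 1.432 × A^0.391  ⇒  A^0.391 = 4/1.432 = 2.793
ln A = ln(2.793) / 0.391 = 1.0272 / 0.391 = 2.6272
A = e^2.6272 ≈ 13.83 km²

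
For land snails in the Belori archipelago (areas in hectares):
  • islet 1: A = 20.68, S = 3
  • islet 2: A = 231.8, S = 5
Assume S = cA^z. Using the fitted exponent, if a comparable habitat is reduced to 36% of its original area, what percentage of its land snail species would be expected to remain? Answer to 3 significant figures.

z = ln(5/3) / ln(231.8/20.68) = 0.5108 / 2.4167 = 0.2114
S_new/S_old = (A_new/A_old)^z = 0.36^0.2114 = exp(0.2114 × -1.0217) = 0.8058

80.6%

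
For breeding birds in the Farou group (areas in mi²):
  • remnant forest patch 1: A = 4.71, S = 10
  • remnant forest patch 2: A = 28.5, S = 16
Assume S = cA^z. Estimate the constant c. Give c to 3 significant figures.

6.67

z = ln(S₂/S₁) / ln(A₂/A₁) = ln(16/10) / ln(28.5/4.71) = 0.4700 / 1.8002 = 0.2611
c = S₁ / A₁^z = 10 / 4.71^0.2611 = 10 / 1.499 = 6.672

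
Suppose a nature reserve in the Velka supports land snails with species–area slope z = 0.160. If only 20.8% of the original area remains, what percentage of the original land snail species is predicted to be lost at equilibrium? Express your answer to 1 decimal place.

22.2%

S_new/S_old = (A_new/A_old)^z = 0.208^0.16
= exp(0.16 × ln 0.208) = exp(0.16 × -1.5702) = exp(-0.2512) ≈ 0.7778
Fraction lost = 1 − 0.7778 = 0.2222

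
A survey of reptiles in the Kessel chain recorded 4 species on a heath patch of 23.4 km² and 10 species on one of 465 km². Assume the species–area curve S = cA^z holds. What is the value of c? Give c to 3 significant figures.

1.52

z = ln(S₂/S₁) / ln(A₂/A₁) = ln(10/4) / ln(465/23.4) = 0.9163 / 2.9893 = 0.3065
c = S₁ / A₁^z = 4 / 23.4^0.3065 = 4 / 2.628 = 1.522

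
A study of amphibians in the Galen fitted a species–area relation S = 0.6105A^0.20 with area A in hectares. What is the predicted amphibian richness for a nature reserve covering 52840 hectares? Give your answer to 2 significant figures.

S = 0.6105 × 52840^0.2 = 0.6105 × 8.802 ≈ 5.374

5.4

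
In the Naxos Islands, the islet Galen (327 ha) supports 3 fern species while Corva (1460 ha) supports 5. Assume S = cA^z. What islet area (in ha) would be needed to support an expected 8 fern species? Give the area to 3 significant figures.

5780 ha

z = ln(5/3) / ln(1460/327) = 0.5108 / 1.4962 = 0.3414
c = 3 / 327^0.3414 = 3 / 7.219 = 0.4156
A = (8/0.4156)^(1/0.3414) ⇒ ln A = ln(19.25)/0.3414 = 8.6629
A = e^8.6629 ≈ 5784 ha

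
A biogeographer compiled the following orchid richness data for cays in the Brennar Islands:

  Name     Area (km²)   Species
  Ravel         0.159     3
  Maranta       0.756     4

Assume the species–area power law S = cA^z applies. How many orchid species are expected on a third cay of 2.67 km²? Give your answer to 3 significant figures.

5.05

z = ln(4/3) / ln(0.756/0.159) = 0.2877 / 1.5591 = 0.1845
c = 3 / 0.159^0.1845 = 3 / 0.7123 = 4.212
S₃ = 4.212 × 2.67^0.1845 = 4.212 × 1.199 ≈ 5.049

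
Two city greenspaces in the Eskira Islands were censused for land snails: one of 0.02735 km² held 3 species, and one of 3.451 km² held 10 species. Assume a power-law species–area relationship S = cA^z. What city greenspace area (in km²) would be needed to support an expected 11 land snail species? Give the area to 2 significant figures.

5.1 km²

z = ln(10/3) / ln(3.451/0.02735) = 1.2040 / 4.8377 = 0.2489
c = 3 / 0.02735^0.2489 = 3 / 0.4083 = 7.347
A = (11/7.347)^(1/0.2489) ⇒ ln A = ln(1.497)/0.2489 = 1.6216
A = e^1.6216 ≈ 5.061 km²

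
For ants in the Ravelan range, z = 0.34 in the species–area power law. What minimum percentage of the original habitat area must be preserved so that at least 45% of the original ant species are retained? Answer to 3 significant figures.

Need (A_new/A_old)^0.34 = 0.45, so A_new/A_old = 0.45^(1/0.34) = 0.45^2.941
ln(A_new/A_old) = ln 0.45 / 0.34 = -0.7985 / 0.34 = -2.3486
A_new/A_old = e^-2.3486 ≈ 0.09551

9.55%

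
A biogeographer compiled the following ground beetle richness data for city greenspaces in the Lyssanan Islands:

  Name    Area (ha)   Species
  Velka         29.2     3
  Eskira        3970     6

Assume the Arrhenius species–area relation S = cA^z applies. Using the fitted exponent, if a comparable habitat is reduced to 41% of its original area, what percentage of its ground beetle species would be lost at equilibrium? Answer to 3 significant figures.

z = ln(6/3) / ln(3970/29.2) = 0.6931 / 4.9124 = 0.1411
S_new/S_old = (A_new/A_old)^z = 0.41^0.1411 = exp(0.1411 × -0.8916) = 0.8818
Fraction lost = 1 − 0.8818 = 0.1182

11.8%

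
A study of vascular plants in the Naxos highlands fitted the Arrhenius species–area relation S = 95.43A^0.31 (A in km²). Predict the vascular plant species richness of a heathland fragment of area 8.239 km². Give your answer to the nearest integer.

S = 95.43 × 8.239^0.31
ln S = ln 95.43 + 0.31 × ln 8.239 = 4.5584 + 0.31 × 2.1089 = 5.2121
S = e^5.2121 ≈ 183.5

183 species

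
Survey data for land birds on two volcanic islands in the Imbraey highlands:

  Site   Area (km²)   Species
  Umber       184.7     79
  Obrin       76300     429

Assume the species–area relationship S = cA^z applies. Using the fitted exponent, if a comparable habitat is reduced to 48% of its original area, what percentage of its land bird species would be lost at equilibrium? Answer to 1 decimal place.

z = ln(429/79) / ln(76300/184.7) = 1.6920 / 6.0237 = 0.2809
S_new/S_old = (A_new/A_old)^z = 0.48^0.2809 = exp(0.2809 × -0.7340) = 0.8137
Fraction lost = 1 − 0.8137 = 0.1863

18.6%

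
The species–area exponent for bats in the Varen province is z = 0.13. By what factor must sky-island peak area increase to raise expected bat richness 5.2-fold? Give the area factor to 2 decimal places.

321897.81

(A₂/A₁)^0.13 = 5.2, so A₂/A₁ = 5.2^(1/0.13) = 5.2^7.692
ln(A₂/A₁) = ln 5.2 / 0.13 = 1.6487 / 0.13 = 12.6820
A₂/A₁ = e^12.6820 ≈ 321898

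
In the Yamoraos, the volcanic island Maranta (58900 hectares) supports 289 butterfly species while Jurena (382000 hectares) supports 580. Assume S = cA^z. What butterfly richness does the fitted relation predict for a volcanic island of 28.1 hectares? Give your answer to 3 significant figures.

z = ln(580/289) / ln(382000/58900) = 0.6966 / 1.8696 = 0.3726
c = 289 / 58900^0.3726 = 289 / 59.89 = 4.826
S₃ = 4.826 × 28.1^0.3726 = 4.826 × 3.466 ≈ 16.72

16.7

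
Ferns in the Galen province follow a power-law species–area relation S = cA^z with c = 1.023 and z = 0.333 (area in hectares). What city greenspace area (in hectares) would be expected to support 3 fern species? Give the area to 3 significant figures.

25.3 hectares

3 = 1.023 × A^0.333  ⇒  A^0.333 = 3/1.023 = 2.933
ln A = ln(2.933) / 0.333 = 1.0759 / 0.333 = 3.2308
A = e^3.2308 ≈ 25.3 hectares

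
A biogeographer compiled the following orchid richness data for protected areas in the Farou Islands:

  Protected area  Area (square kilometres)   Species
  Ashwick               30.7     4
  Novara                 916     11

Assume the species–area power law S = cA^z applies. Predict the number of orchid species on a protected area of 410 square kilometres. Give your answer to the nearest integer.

9

z = ln(11/4) / ln(916/30.7) = 1.0116 / 3.3958 = 0.2979
c = 4 / 30.7^0.2979 = 4 / 2.773 = 1.442
S₃ = 1.442 × 410^0.2979 = 1.442 × 6.003 ≈ 8.657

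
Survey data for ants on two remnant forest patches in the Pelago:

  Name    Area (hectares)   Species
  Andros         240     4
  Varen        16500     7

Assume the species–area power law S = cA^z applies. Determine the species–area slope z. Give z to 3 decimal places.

Taking logs: ln S = ln c + z ln A, so z = (ln S₂ − ln S₁)/(ln A₂ − ln A₁).
z = ln(7/4) / ln(16500/240) = ln(1.75) / ln(68.75) = 0.5596 / 4.2305 = 0.1323

0.132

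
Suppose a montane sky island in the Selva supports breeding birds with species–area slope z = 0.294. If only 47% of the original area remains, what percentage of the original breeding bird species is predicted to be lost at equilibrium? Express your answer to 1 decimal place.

S_new/S_old = (A_new/A_old)^z = 0.47^0.294
= exp(0.294 × ln 0.47) = exp(0.294 × -0.7550) = exp(-0.2220) ≈ 0.8009
Fraction lost = 1 − 0.8009 = 0.1991

19.9%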